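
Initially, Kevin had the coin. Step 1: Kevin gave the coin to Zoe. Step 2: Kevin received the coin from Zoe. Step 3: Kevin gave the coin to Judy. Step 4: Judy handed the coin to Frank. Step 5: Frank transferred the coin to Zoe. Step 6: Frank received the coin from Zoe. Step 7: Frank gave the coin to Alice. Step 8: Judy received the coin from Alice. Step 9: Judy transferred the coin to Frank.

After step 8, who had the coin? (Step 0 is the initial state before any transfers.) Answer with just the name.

Answer: Judy

Derivation:
Tracking the coin holder through step 8:
After step 0 (start): Kevin
After step 1: Zoe
After step 2: Kevin
After step 3: Judy
After step 4: Frank
After step 5: Zoe
After step 6: Frank
After step 7: Alice
After step 8: Judy

At step 8, the holder is Judy.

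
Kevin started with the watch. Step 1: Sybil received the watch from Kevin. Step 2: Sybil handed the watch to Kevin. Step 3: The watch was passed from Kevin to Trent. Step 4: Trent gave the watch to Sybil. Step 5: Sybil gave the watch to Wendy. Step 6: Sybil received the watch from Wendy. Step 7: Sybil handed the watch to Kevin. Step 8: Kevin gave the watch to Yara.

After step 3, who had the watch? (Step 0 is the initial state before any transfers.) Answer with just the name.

Tracking the watch holder through step 3:
After step 0 (start): Kevin
After step 1: Sybil
After step 2: Kevin
After step 3: Trent

At step 3, the holder is Trent.

Answer: Trent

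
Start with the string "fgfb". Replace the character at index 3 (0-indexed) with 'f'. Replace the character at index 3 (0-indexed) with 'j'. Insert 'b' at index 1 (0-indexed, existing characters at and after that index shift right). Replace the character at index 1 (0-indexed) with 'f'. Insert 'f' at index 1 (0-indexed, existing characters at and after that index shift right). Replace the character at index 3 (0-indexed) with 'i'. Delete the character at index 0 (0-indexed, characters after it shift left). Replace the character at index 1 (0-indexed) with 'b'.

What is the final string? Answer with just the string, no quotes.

Applying each edit step by step:
Start: "fgfb"
Op 1 (replace idx 3: 'b' -> 'f'): "fgfb" -> "fgff"
Op 2 (replace idx 3: 'f' -> 'j'): "fgff" -> "fgfj"
Op 3 (insert 'b' at idx 1): "fgfj" -> "fbgfj"
Op 4 (replace idx 1: 'b' -> 'f'): "fbgfj" -> "ffgfj"
Op 5 (insert 'f' at idx 1): "ffgfj" -> "fffgfj"
Op 6 (replace idx 3: 'g' -> 'i'): "fffgfj" -> "fffifj"
Op 7 (delete idx 0 = 'f'): "fffifj" -> "ffifj"
Op 8 (replace idx 1: 'f' -> 'b'): "ffifj" -> "fbifj"

Answer: fbifj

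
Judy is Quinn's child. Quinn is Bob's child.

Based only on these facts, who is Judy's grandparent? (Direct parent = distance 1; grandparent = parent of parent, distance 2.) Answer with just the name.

Reconstructing the parent chain from the given facts:
  Bob -> Quinn -> Judy
(each arrow means 'parent of the next')
Positions in the chain (0 = top):
  position of Bob: 0
  position of Quinn: 1
  position of Judy: 2

Judy is at position 2; the grandparent is 2 steps up the chain, i.e. position 0: Bob.

Answer: Bob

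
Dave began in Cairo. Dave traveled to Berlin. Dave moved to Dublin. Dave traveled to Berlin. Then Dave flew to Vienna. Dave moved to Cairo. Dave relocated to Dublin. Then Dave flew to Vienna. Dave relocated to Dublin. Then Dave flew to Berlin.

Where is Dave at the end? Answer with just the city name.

Tracking Dave's location:
Start: Dave is in Cairo.
After move 1: Cairo -> Berlin. Dave is in Berlin.
After move 2: Berlin -> Dublin. Dave is in Dublin.
After move 3: Dublin -> Berlin. Dave is in Berlin.
After move 4: Berlin -> Vienna. Dave is in Vienna.
After move 5: Vienna -> Cairo. Dave is in Cairo.
After move 6: Cairo -> Dublin. Dave is in Dublin.
After move 7: Dublin -> Vienna. Dave is in Vienna.
After move 8: Vienna -> Dublin. Dave is in Dublin.
After move 9: Dublin -> Berlin. Dave is in Berlin.

Answer: Berlin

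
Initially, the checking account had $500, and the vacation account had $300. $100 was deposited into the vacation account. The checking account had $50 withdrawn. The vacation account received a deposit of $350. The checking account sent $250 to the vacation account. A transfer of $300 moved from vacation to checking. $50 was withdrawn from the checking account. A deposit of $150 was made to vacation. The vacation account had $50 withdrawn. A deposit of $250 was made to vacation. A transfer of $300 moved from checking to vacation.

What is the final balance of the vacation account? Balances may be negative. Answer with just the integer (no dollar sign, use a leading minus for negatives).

Answer: 1350

Derivation:
Tracking account balances step by step:
Start: checking=500, vacation=300
Event 1 (deposit 100 to vacation): vacation: 300 + 100 = 400. Balances: checking=500, vacation=400
Event 2 (withdraw 50 from checking): checking: 500 - 50 = 450. Balances: checking=450, vacation=400
Event 3 (deposit 350 to vacation): vacation: 400 + 350 = 750. Balances: checking=450, vacation=750
Event 4 (transfer 250 checking -> vacation): checking: 450 - 250 = 200, vacation: 750 + 250 = 1000. Balances: checking=200, vacation=1000
Event 5 (transfer 300 vacation -> checking): vacation: 1000 - 300 = 700, checking: 200 + 300 = 500. Balances: checking=500, vacation=700
Event 6 (withdraw 50 from checking): checking: 500 - 50 = 450. Balances: checking=450, vacation=700
Event 7 (deposit 150 to vacation): vacation: 700 + 150 = 850. Balances: checking=450, vacation=850
Event 8 (withdraw 50 from vacation): vacation: 850 - 50 = 800. Balances: checking=450, vacation=800
Event 9 (deposit 250 to vacation): vacation: 800 + 250 = 1050. Balances: checking=450, vacation=1050
Event 10 (transfer 300 checking -> vacation): checking: 450 - 300 = 150, vacation: 1050 + 300 = 1350. Balances: checking=150, vacation=1350

Final balance of vacation: 1350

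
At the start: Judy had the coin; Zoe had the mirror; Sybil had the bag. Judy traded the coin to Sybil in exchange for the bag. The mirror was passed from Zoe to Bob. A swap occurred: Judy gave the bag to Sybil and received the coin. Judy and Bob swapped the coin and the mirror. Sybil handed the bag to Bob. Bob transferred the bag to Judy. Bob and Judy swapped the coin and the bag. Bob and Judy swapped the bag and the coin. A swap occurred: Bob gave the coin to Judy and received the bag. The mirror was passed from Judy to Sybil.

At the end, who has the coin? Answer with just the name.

Tracking all object holders:
Start: coin:Judy, mirror:Zoe, bag:Sybil
Event 1 (swap coin<->bag: now coin:Sybil, bag:Judy). State: coin:Sybil, mirror:Zoe, bag:Judy
Event 2 (give mirror: Zoe -> Bob). State: coin:Sybil, mirror:Bob, bag:Judy
Event 3 (swap bag<->coin: now bag:Sybil, coin:Judy). State: coin:Judy, mirror:Bob, bag:Sybil
Event 4 (swap coin<->mirror: now coin:Bob, mirror:Judy). State: coin:Bob, mirror:Judy, bag:Sybil
Event 5 (give bag: Sybil -> Bob). State: coin:Bob, mirror:Judy, bag:Bob
Event 6 (give bag: Bob -> Judy). State: coin:Bob, mirror:Judy, bag:Judy
Event 7 (swap coin<->bag: now coin:Judy, bag:Bob). State: coin:Judy, mirror:Judy, bag:Bob
Event 8 (swap bag<->coin: now bag:Judy, coin:Bob). State: coin:Bob, mirror:Judy, bag:Judy
Event 9 (swap coin<->bag: now coin:Judy, bag:Bob). State: coin:Judy, mirror:Judy, bag:Bob
Event 10 (give mirror: Judy -> Sybil). State: coin:Judy, mirror:Sybil, bag:Bob

Final state: coin:Judy, mirror:Sybil, bag:Bob
The coin is held by Judy.

Answer: Judy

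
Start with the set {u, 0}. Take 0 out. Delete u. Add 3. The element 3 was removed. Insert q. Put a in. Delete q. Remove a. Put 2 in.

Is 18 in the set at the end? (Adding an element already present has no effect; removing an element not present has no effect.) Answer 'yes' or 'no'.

Tracking the set through each operation:
Start: {0, u}
Event 1 (remove 0): removed. Set: {u}
Event 2 (remove u): removed. Set: {}
Event 3 (add 3): added. Set: {3}
Event 4 (remove 3): removed. Set: {}
Event 5 (add q): added. Set: {q}
Event 6 (add a): added. Set: {a, q}
Event 7 (remove q): removed. Set: {a}
Event 8 (remove a): removed. Set: {}
Event 9 (add 2): added. Set: {2}

Final set: {2} (size 1)
18 is NOT in the final set.

Answer: no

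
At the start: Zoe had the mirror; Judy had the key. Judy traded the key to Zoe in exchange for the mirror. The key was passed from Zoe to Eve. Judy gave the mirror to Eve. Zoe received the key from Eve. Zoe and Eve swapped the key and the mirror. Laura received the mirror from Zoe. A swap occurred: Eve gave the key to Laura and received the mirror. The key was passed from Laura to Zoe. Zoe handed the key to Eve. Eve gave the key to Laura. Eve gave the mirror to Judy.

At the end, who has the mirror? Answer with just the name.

Answer: Judy

Derivation:
Tracking all object holders:
Start: mirror:Zoe, key:Judy
Event 1 (swap key<->mirror: now key:Zoe, mirror:Judy). State: mirror:Judy, key:Zoe
Event 2 (give key: Zoe -> Eve). State: mirror:Judy, key:Eve
Event 3 (give mirror: Judy -> Eve). State: mirror:Eve, key:Eve
Event 4 (give key: Eve -> Zoe). State: mirror:Eve, key:Zoe
Event 5 (swap key<->mirror: now key:Eve, mirror:Zoe). State: mirror:Zoe, key:Eve
Event 6 (give mirror: Zoe -> Laura). State: mirror:Laura, key:Eve
Event 7 (swap key<->mirror: now key:Laura, mirror:Eve). State: mirror:Eve, key:Laura
Event 8 (give key: Laura -> Zoe). State: mirror:Eve, key:Zoe
Event 9 (give key: Zoe -> Eve). State: mirror:Eve, key:Eve
Event 10 (give key: Eve -> Laura). State: mirror:Eve, key:Laura
Event 11 (give mirror: Eve -> Judy). State: mirror:Judy, key:Laura

Final state: mirror:Judy, key:Laura
The mirror is held by Judy.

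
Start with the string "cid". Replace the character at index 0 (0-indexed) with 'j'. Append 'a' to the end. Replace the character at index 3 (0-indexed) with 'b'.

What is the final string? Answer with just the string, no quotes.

Applying each edit step by step:
Start: "cid"
Op 1 (replace idx 0: 'c' -> 'j'): "cid" -> "jid"
Op 2 (append 'a'): "jid" -> "jida"
Op 3 (replace idx 3: 'a' -> 'b'): "jida" -> "jidb"

Answer: jidb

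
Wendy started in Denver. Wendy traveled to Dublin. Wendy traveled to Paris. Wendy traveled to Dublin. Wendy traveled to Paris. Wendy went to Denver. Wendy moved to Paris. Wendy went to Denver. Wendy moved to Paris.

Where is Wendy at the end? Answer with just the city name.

Answer: Paris

Derivation:
Tracking Wendy's location:
Start: Wendy is in Denver.
After move 1: Denver -> Dublin. Wendy is in Dublin.
After move 2: Dublin -> Paris. Wendy is in Paris.
After move 3: Paris -> Dublin. Wendy is in Dublin.
After move 4: Dublin -> Paris. Wendy is in Paris.
After move 5: Paris -> Denver. Wendy is in Denver.
After move 6: Denver -> Paris. Wendy is in Paris.
After move 7: Paris -> Denver. Wendy is in Denver.
After move 8: Denver -> Paris. Wendy is in Paris.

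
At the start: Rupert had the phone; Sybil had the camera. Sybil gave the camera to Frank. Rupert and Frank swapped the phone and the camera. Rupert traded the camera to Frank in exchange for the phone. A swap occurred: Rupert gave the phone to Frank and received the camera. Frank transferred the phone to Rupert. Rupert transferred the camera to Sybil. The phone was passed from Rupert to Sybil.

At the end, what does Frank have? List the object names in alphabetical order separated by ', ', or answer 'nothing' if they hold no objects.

Answer: nothing

Derivation:
Tracking all object holders:
Start: phone:Rupert, camera:Sybil
Event 1 (give camera: Sybil -> Frank). State: phone:Rupert, camera:Frank
Event 2 (swap phone<->camera: now phone:Frank, camera:Rupert). State: phone:Frank, camera:Rupert
Event 3 (swap camera<->phone: now camera:Frank, phone:Rupert). State: phone:Rupert, camera:Frank
Event 4 (swap phone<->camera: now phone:Frank, camera:Rupert). State: phone:Frank, camera:Rupert
Event 5 (give phone: Frank -> Rupert). State: phone:Rupert, camera:Rupert
Event 6 (give camera: Rupert -> Sybil). State: phone:Rupert, camera:Sybil
Event 7 (give phone: Rupert -> Sybil). State: phone:Sybil, camera:Sybil

Final state: phone:Sybil, camera:Sybil
Frank holds: (nothing).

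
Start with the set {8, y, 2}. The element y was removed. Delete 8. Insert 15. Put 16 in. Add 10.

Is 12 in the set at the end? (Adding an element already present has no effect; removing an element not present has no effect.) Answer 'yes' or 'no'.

Tracking the set through each operation:
Start: {2, 8, y}
Event 1 (remove y): removed. Set: {2, 8}
Event 2 (remove 8): removed. Set: {2}
Event 3 (add 15): added. Set: {15, 2}
Event 4 (add 16): added. Set: {15, 16, 2}
Event 5 (add 10): added. Set: {10, 15, 16, 2}

Final set: {10, 15, 16, 2} (size 4)
12 is NOT in the final set.

Answer: no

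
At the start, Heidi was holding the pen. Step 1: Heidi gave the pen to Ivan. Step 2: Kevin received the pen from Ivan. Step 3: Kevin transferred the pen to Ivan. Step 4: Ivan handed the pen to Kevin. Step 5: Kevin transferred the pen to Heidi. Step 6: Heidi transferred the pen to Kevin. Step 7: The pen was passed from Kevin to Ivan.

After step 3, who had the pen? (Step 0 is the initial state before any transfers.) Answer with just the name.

Answer: Ivan

Derivation:
Tracking the pen holder through step 3:
After step 0 (start): Heidi
After step 1: Ivan
After step 2: Kevin
After step 3: Ivan

At step 3, the holder is Ivan.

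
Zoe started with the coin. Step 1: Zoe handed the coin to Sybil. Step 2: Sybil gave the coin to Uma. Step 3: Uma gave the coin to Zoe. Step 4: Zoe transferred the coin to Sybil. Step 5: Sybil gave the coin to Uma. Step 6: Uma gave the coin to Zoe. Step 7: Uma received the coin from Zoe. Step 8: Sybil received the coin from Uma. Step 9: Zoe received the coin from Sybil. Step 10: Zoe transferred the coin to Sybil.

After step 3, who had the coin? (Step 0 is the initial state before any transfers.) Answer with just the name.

Answer: Zoe

Derivation:
Tracking the coin holder through step 3:
After step 0 (start): Zoe
After step 1: Sybil
After step 2: Uma
After step 3: Zoe

At step 3, the holder is Zoe.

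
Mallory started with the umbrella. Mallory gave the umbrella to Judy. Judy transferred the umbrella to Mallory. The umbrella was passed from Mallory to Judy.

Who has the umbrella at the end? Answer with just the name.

Tracking the umbrella through each event:
Start: Mallory has the umbrella.
After event 1: Judy has the umbrella.
After event 2: Mallory has the umbrella.
After event 3: Judy has the umbrella.

Answer: Judy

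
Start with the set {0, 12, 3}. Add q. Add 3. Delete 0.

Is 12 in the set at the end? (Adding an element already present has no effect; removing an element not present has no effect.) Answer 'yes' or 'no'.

Answer: yes

Derivation:
Tracking the set through each operation:
Start: {0, 12, 3}
Event 1 (add q): added. Set: {0, 12, 3, q}
Event 2 (add 3): already present, no change. Set: {0, 12, 3, q}
Event 3 (remove 0): removed. Set: {12, 3, q}

Final set: {12, 3, q} (size 3)
12 is in the final set.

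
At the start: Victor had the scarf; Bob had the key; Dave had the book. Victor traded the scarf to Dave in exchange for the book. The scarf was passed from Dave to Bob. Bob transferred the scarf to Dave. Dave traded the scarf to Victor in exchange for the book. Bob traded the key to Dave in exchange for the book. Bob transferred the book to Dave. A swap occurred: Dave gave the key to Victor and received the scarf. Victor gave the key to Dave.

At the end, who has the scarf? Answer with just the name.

Answer: Dave

Derivation:
Tracking all object holders:
Start: scarf:Victor, key:Bob, book:Dave
Event 1 (swap scarf<->book: now scarf:Dave, book:Victor). State: scarf:Dave, key:Bob, book:Victor
Event 2 (give scarf: Dave -> Bob). State: scarf:Bob, key:Bob, book:Victor
Event 3 (give scarf: Bob -> Dave). State: scarf:Dave, key:Bob, book:Victor
Event 4 (swap scarf<->book: now scarf:Victor, book:Dave). State: scarf:Victor, key:Bob, book:Dave
Event 5 (swap key<->book: now key:Dave, book:Bob). State: scarf:Victor, key:Dave, book:Bob
Event 6 (give book: Bob -> Dave). State: scarf:Victor, key:Dave, book:Dave
Event 7 (swap key<->scarf: now key:Victor, scarf:Dave). State: scarf:Dave, key:Victor, book:Dave
Event 8 (give key: Victor -> Dave). State: scarf:Dave, key:Dave, book:Dave

Final state: scarf:Dave, key:Dave, book:Dave
The scarf is held by Dave.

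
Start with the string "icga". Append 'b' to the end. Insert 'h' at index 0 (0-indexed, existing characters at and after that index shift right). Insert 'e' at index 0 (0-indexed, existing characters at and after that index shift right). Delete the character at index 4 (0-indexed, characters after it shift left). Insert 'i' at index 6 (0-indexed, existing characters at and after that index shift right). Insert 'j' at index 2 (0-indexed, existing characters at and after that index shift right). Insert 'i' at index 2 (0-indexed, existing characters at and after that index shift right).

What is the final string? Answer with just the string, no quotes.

Applying each edit step by step:
Start: "icga"
Op 1 (append 'b'): "icga" -> "icgab"
Op 2 (insert 'h' at idx 0): "icgab" -> "hicgab"
Op 3 (insert 'e' at idx 0): "hicgab" -> "ehicgab"
Op 4 (delete idx 4 = 'g'): "ehicgab" -> "ehicab"
Op 5 (insert 'i' at idx 6): "ehicab" -> "ehicabi"
Op 6 (insert 'j' at idx 2): "ehicabi" -> "ehjicabi"
Op 7 (insert 'i' at idx 2): "ehjicabi" -> "ehijicabi"

Answer: ehijicabi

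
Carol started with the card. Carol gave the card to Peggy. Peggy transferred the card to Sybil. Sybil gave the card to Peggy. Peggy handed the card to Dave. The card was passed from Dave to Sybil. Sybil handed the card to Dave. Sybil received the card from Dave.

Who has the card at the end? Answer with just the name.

Tracking the card through each event:
Start: Carol has the card.
After event 1: Peggy has the card.
After event 2: Sybil has the card.
After event 3: Peggy has the card.
After event 4: Dave has the card.
After event 5: Sybil has the card.
After event 6: Dave has the card.
After event 7: Sybil has the card.

Answer: Sybil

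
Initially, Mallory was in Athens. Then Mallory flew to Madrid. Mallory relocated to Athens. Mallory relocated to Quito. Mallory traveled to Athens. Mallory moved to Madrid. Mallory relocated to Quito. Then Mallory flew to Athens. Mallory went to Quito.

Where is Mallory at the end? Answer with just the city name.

Tracking Mallory's location:
Start: Mallory is in Athens.
After move 1: Athens -> Madrid. Mallory is in Madrid.
After move 2: Madrid -> Athens. Mallory is in Athens.
After move 3: Athens -> Quito. Mallory is in Quito.
After move 4: Quito -> Athens. Mallory is in Athens.
After move 5: Athens -> Madrid. Mallory is in Madrid.
After move 6: Madrid -> Quito. Mallory is in Quito.
After move 7: Quito -> Athens. Mallory is in Athens.
After move 8: Athens -> Quito. Mallory is in Quito.

Answer: Quito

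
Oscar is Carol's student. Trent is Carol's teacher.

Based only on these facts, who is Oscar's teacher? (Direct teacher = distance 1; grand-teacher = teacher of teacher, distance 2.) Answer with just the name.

Answer: Carol

Derivation:
Reconstructing the teacher chain from the given facts:
  Trent -> Carol -> Oscar
(each arrow means 'teacher of the next')
Positions in the chain (0 = top):
  position of Trent: 0
  position of Carol: 1
  position of Oscar: 2

Oscar is at position 2; the teacher is 1 step up the chain, i.e. position 1: Carol.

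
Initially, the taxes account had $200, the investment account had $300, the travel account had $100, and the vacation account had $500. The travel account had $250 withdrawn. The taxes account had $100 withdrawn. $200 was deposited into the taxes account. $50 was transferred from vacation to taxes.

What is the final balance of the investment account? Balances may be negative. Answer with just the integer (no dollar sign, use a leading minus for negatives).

Answer: 300

Derivation:
Tracking account balances step by step:
Start: taxes=200, investment=300, travel=100, vacation=500
Event 1 (withdraw 250 from travel): travel: 100 - 250 = -150. Balances: taxes=200, investment=300, travel=-150, vacation=500
Event 2 (withdraw 100 from taxes): taxes: 200 - 100 = 100. Balances: taxes=100, investment=300, travel=-150, vacation=500
Event 3 (deposit 200 to taxes): taxes: 100 + 200 = 300. Balances: taxes=300, investment=300, travel=-150, vacation=500
Event 4 (transfer 50 vacation -> taxes): vacation: 500 - 50 = 450, taxes: 300 + 50 = 350. Balances: taxes=350, investment=300, travel=-150, vacation=450

Final balance of investment: 300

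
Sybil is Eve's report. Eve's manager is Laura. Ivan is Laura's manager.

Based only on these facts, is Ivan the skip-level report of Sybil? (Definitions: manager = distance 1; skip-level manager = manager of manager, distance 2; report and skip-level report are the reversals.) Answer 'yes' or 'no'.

Reconstructing the manager chain from the given facts:
  Ivan -> Laura -> Eve -> Sybil
(each arrow means 'manager of the next')
Positions in the chain (0 = top):
  position of Ivan: 0
  position of Laura: 1
  position of Eve: 2
  position of Sybil: 3

Ivan is at position 0, Sybil is at position 3; signed distance (j - i) = 3.
'skip-level report' requires j - i = -2. Actual distance is 3, so the relation does NOT hold.

Answer: no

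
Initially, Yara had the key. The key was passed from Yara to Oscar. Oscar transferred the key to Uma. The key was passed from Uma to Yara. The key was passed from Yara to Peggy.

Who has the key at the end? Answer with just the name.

Tracking the key through each event:
Start: Yara has the key.
After event 1: Oscar has the key.
After event 2: Uma has the key.
After event 3: Yara has the key.
After event 4: Peggy has the key.

Answer: Peggy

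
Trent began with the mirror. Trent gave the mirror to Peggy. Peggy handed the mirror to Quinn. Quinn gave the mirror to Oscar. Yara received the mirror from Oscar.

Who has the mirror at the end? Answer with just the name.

Answer: Yara

Derivation:
Tracking the mirror through each event:
Start: Trent has the mirror.
After event 1: Peggy has the mirror.
After event 2: Quinn has the mirror.
After event 3: Oscar has the mirror.
After event 4: Yara has the mirror.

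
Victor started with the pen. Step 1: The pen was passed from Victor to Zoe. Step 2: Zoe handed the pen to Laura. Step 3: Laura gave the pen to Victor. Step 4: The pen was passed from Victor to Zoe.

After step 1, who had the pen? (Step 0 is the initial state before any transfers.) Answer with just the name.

Tracking the pen holder through step 1:
After step 0 (start): Victor
After step 1: Zoe

At step 1, the holder is Zoe.

Answer: Zoe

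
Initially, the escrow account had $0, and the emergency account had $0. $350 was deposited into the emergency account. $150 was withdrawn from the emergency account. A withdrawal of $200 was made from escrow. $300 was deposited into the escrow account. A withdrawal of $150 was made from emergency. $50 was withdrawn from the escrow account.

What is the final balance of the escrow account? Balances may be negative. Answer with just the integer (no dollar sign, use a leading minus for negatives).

Tracking account balances step by step:
Start: escrow=0, emergency=0
Event 1 (deposit 350 to emergency): emergency: 0 + 350 = 350. Balances: escrow=0, emergency=350
Event 2 (withdraw 150 from emergency): emergency: 350 - 150 = 200. Balances: escrow=0, emergency=200
Event 3 (withdraw 200 from escrow): escrow: 0 - 200 = -200. Balances: escrow=-200, emergency=200
Event 4 (deposit 300 to escrow): escrow: -200 + 300 = 100. Balances: escrow=100, emergency=200
Event 5 (withdraw 150 from emergency): emergency: 200 - 150 = 50. Balances: escrow=100, emergency=50
Event 6 (withdraw 50 from escrow): escrow: 100 - 50 = 50. Balances: escrow=50, emergency=50

Final balance of escrow: 50

Answer: 50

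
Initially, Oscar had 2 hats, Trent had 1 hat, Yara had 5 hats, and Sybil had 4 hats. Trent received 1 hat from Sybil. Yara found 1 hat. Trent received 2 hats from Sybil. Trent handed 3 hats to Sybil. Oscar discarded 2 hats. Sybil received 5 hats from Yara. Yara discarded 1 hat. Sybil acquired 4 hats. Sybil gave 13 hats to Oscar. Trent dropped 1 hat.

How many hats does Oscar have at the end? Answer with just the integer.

Answer: 13

Derivation:
Tracking counts step by step:
Start: Oscar=2, Trent=1, Yara=5, Sybil=4
Event 1 (Sybil -> Trent, 1): Sybil: 4 -> 3, Trent: 1 -> 2. State: Oscar=2, Trent=2, Yara=5, Sybil=3
Event 2 (Yara +1): Yara: 5 -> 6. State: Oscar=2, Trent=2, Yara=6, Sybil=3
Event 3 (Sybil -> Trent, 2): Sybil: 3 -> 1, Trent: 2 -> 4. State: Oscar=2, Trent=4, Yara=6, Sybil=1
Event 4 (Trent -> Sybil, 3): Trent: 4 -> 1, Sybil: 1 -> 4. State: Oscar=2, Trent=1, Yara=6, Sybil=4
Event 5 (Oscar -2): Oscar: 2 -> 0. State: Oscar=0, Trent=1, Yara=6, Sybil=4
Event 6 (Yara -> Sybil, 5): Yara: 6 -> 1, Sybil: 4 -> 9. State: Oscar=0, Trent=1, Yara=1, Sybil=9
Event 7 (Yara -1): Yara: 1 -> 0. State: Oscar=0, Trent=1, Yara=0, Sybil=9
Event 8 (Sybil +4): Sybil: 9 -> 13. State: Oscar=0, Trent=1, Yara=0, Sybil=13
Event 9 (Sybil -> Oscar, 13): Sybil: 13 -> 0, Oscar: 0 -> 13. State: Oscar=13, Trent=1, Yara=0, Sybil=0
Event 10 (Trent -1): Trent: 1 -> 0. State: Oscar=13, Trent=0, Yara=0, Sybil=0

Oscar's final count: 13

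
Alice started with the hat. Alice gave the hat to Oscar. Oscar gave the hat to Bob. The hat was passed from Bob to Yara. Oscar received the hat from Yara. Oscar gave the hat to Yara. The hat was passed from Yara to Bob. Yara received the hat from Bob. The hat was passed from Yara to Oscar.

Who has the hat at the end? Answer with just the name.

Tracking the hat through each event:
Start: Alice has the hat.
After event 1: Oscar has the hat.
After event 2: Bob has the hat.
After event 3: Yara has the hat.
After event 4: Oscar has the hat.
After event 5: Yara has the hat.
After event 6: Bob has the hat.
After event 7: Yara has the hat.
After event 8: Oscar has the hat.

Answer: Oscar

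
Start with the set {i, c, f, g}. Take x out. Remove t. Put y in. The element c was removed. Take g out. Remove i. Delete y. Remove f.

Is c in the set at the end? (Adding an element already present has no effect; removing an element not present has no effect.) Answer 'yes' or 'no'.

Answer: no

Derivation:
Tracking the set through each operation:
Start: {c, f, g, i}
Event 1 (remove x): not present, no change. Set: {c, f, g, i}
Event 2 (remove t): not present, no change. Set: {c, f, g, i}
Event 3 (add y): added. Set: {c, f, g, i, y}
Event 4 (remove c): removed. Set: {f, g, i, y}
Event 5 (remove g): removed. Set: {f, i, y}
Event 6 (remove i): removed. Set: {f, y}
Event 7 (remove y): removed. Set: {f}
Event 8 (remove f): removed. Set: {}

Final set: {} (size 0)
c is NOT in the final set.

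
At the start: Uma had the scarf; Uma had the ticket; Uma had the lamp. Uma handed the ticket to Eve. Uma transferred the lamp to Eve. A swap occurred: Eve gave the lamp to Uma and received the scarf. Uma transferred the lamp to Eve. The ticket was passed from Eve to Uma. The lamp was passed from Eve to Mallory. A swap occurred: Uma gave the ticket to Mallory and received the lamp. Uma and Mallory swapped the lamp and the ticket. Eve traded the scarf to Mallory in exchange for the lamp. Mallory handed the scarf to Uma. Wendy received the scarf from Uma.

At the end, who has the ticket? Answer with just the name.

Tracking all object holders:
Start: scarf:Uma, ticket:Uma, lamp:Uma
Event 1 (give ticket: Uma -> Eve). State: scarf:Uma, ticket:Eve, lamp:Uma
Event 2 (give lamp: Uma -> Eve). State: scarf:Uma, ticket:Eve, lamp:Eve
Event 3 (swap lamp<->scarf: now lamp:Uma, scarf:Eve). State: scarf:Eve, ticket:Eve, lamp:Uma
Event 4 (give lamp: Uma -> Eve). State: scarf:Eve, ticket:Eve, lamp:Eve
Event 5 (give ticket: Eve -> Uma). State: scarf:Eve, ticket:Uma, lamp:Eve
Event 6 (give lamp: Eve -> Mallory). State: scarf:Eve, ticket:Uma, lamp:Mallory
Event 7 (swap ticket<->lamp: now ticket:Mallory, lamp:Uma). State: scarf:Eve, ticket:Mallory, lamp:Uma
Event 8 (swap lamp<->ticket: now lamp:Mallory, ticket:Uma). State: scarf:Eve, ticket:Uma, lamp:Mallory
Event 9 (swap scarf<->lamp: now scarf:Mallory, lamp:Eve). State: scarf:Mallory, ticket:Uma, lamp:Eve
Event 10 (give scarf: Mallory -> Uma). State: scarf:Uma, ticket:Uma, lamp:Eve
Event 11 (give scarf: Uma -> Wendy). State: scarf:Wendy, ticket:Uma, lamp:Eve

Final state: scarf:Wendy, ticket:Uma, lamp:Eve
The ticket is held by Uma.

Answer: Uma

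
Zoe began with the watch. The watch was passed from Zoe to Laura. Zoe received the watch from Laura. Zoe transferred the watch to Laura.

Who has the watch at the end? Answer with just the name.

Answer: Laura

Derivation:
Tracking the watch through each event:
Start: Zoe has the watch.
After event 1: Laura has the watch.
After event 2: Zoe has the watch.
After event 3: Laura has the watch.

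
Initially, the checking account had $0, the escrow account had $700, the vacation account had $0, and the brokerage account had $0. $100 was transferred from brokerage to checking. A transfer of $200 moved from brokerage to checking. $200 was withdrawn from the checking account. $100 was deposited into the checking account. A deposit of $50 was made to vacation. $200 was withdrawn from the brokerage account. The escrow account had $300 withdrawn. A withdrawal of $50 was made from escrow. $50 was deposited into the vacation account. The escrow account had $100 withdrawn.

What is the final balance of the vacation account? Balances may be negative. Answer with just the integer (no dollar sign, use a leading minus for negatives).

Tracking account balances step by step:
Start: checking=0, escrow=700, vacation=0, brokerage=0
Event 1 (transfer 100 brokerage -> checking): brokerage: 0 - 100 = -100, checking: 0 + 100 = 100. Balances: checking=100, escrow=700, vacation=0, brokerage=-100
Event 2 (transfer 200 brokerage -> checking): brokerage: -100 - 200 = -300, checking: 100 + 200 = 300. Balances: checking=300, escrow=700, vacation=0, brokerage=-300
Event 3 (withdraw 200 from checking): checking: 300 - 200 = 100. Balances: checking=100, escrow=700, vacation=0, brokerage=-300
Event 4 (deposit 100 to checking): checking: 100 + 100 = 200. Balances: checking=200, escrow=700, vacation=0, brokerage=-300
Event 5 (deposit 50 to vacation): vacation: 0 + 50 = 50. Balances: checking=200, escrow=700, vacation=50, brokerage=-300
Event 6 (withdraw 200 from brokerage): brokerage: -300 - 200 = -500. Balances: checking=200, escrow=700, vacation=50, brokerage=-500
Event 7 (withdraw 300 from escrow): escrow: 700 - 300 = 400. Balances: checking=200, escrow=400, vacation=50, brokerage=-500
Event 8 (withdraw 50 from escrow): escrow: 400 - 50 = 350. Balances: checking=200, escrow=350, vacation=50, brokerage=-500
Event 9 (deposit 50 to vacation): vacation: 50 + 50 = 100. Balances: checking=200, escrow=350, vacation=100, brokerage=-500
Event 10 (withdraw 100 from escrow): escrow: 350 - 100 = 250. Balances: checking=200, escrow=250, vacation=100, brokerage=-500

Final balance of vacation: 100

Answer: 100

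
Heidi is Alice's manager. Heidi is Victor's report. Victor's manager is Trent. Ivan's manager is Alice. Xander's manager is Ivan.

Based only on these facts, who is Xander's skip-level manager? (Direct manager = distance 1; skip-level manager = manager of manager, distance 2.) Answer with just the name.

Reconstructing the manager chain from the given facts:
  Trent -> Victor -> Heidi -> Alice -> Ivan -> Xander
(each arrow means 'manager of the next')
Positions in the chain (0 = top):
  position of Trent: 0
  position of Victor: 1
  position of Heidi: 2
  position of Alice: 3
  position of Ivan: 4
  position of Xander: 5

Xander is at position 5; the skip-level manager is 2 steps up the chain, i.e. position 3: Alice.

Answer: Alice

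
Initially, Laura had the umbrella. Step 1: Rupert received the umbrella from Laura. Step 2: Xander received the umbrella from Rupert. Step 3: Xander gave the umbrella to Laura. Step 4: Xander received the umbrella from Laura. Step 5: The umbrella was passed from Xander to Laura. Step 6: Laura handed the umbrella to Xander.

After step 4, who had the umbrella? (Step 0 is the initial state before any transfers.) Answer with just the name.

Answer: Xander

Derivation:
Tracking the umbrella holder through step 4:
After step 0 (start): Laura
After step 1: Rupert
After step 2: Xander
After step 3: Laura
After step 4: Xander

At step 4, the holder is Xander.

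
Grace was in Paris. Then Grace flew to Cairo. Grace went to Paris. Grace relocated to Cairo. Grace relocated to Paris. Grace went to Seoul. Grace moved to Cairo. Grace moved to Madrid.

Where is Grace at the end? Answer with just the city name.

Answer: Madrid

Derivation:
Tracking Grace's location:
Start: Grace is in Paris.
After move 1: Paris -> Cairo. Grace is in Cairo.
After move 2: Cairo -> Paris. Grace is in Paris.
After move 3: Paris -> Cairo. Grace is in Cairo.
After move 4: Cairo -> Paris. Grace is in Paris.
After move 5: Paris -> Seoul. Grace is in Seoul.
After move 6: Seoul -> Cairo. Grace is in Cairo.
After move 7: Cairo -> Madrid. Grace is in Madrid.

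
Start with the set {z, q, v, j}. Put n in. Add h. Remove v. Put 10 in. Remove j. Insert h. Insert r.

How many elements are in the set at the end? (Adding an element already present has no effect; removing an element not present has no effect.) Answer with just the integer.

Tracking the set through each operation:
Start: {j, q, v, z}
Event 1 (add n): added. Set: {j, n, q, v, z}
Event 2 (add h): added. Set: {h, j, n, q, v, z}
Event 3 (remove v): removed. Set: {h, j, n, q, z}
Event 4 (add 10): added. Set: {10, h, j, n, q, z}
Event 5 (remove j): removed. Set: {10, h, n, q, z}
Event 6 (add h): already present, no change. Set: {10, h, n, q, z}
Event 7 (add r): added. Set: {10, h, n, q, r, z}

Final set: {10, h, n, q, r, z} (size 6)

Answer: 6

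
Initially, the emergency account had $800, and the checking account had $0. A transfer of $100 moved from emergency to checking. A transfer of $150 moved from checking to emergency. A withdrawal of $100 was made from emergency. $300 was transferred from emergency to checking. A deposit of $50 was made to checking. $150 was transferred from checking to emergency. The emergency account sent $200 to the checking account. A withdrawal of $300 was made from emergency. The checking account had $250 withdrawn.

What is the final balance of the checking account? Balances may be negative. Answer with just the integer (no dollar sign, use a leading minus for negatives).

Tracking account balances step by step:
Start: emergency=800, checking=0
Event 1 (transfer 100 emergency -> checking): emergency: 800 - 100 = 700, checking: 0 + 100 = 100. Balances: emergency=700, checking=100
Event 2 (transfer 150 checking -> emergency): checking: 100 - 150 = -50, emergency: 700 + 150 = 850. Balances: emergency=850, checking=-50
Event 3 (withdraw 100 from emergency): emergency: 850 - 100 = 750. Balances: emergency=750, checking=-50
Event 4 (transfer 300 emergency -> checking): emergency: 750 - 300 = 450, checking: -50 + 300 = 250. Balances: emergency=450, checking=250
Event 5 (deposit 50 to checking): checking: 250 + 50 = 300. Balances: emergency=450, checking=300
Event 6 (transfer 150 checking -> emergency): checking: 300 - 150 = 150, emergency: 450 + 150 = 600. Balances: emergency=600, checking=150
Event 7 (transfer 200 emergency -> checking): emergency: 600 - 200 = 400, checking: 150 + 200 = 350. Balances: emergency=400, checking=350
Event 8 (withdraw 300 from emergency): emergency: 400 - 300 = 100. Balances: emergency=100, checking=350
Event 9 (withdraw 250 from checking): checking: 350 - 250 = 100. Balances: emergency=100, checking=100

Final balance of checking: 100

Answer: 100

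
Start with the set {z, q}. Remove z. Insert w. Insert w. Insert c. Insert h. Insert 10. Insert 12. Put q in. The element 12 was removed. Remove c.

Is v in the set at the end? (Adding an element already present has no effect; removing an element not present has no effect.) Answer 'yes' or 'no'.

Tracking the set through each operation:
Start: {q, z}
Event 1 (remove z): removed. Set: {q}
Event 2 (add w): added. Set: {q, w}
Event 3 (add w): already present, no change. Set: {q, w}
Event 4 (add c): added. Set: {c, q, w}
Event 5 (add h): added. Set: {c, h, q, w}
Event 6 (add 10): added. Set: {10, c, h, q, w}
Event 7 (add 12): added. Set: {10, 12, c, h, q, w}
Event 8 (add q): already present, no change. Set: {10, 12, c, h, q, w}
Event 9 (remove 12): removed. Set: {10, c, h, q, w}
Event 10 (remove c): removed. Set: {10, h, q, w}

Final set: {10, h, q, w} (size 4)
v is NOT in the final set.

Answer: no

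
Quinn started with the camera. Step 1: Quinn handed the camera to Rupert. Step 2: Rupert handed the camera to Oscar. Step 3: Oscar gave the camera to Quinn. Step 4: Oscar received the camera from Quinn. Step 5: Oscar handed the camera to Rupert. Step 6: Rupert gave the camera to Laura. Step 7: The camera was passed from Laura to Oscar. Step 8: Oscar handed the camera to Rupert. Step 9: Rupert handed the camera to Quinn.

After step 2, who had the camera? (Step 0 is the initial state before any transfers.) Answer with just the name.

Tracking the camera holder through step 2:
After step 0 (start): Quinn
After step 1: Rupert
After step 2: Oscar

At step 2, the holder is Oscar.

Answer: Oscar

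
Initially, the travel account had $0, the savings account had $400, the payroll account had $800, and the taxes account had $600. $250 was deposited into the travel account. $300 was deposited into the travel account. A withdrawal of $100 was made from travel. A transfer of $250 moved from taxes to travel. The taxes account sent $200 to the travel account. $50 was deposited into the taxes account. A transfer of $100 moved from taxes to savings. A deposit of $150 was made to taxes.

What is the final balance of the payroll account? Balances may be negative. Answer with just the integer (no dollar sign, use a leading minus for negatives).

Tracking account balances step by step:
Start: travel=0, savings=400, payroll=800, taxes=600
Event 1 (deposit 250 to travel): travel: 0 + 250 = 250. Balances: travel=250, savings=400, payroll=800, taxes=600
Event 2 (deposit 300 to travel): travel: 250 + 300 = 550. Balances: travel=550, savings=400, payroll=800, taxes=600
Event 3 (withdraw 100 from travel): travel: 550 - 100 = 450. Balances: travel=450, savings=400, payroll=800, taxes=600
Event 4 (transfer 250 taxes -> travel): taxes: 600 - 250 = 350, travel: 450 + 250 = 700. Balances: travel=700, savings=400, payroll=800, taxes=350
Event 5 (transfer 200 taxes -> travel): taxes: 350 - 200 = 150, travel: 700 + 200 = 900. Balances: travel=900, savings=400, payroll=800, taxes=150
Event 6 (deposit 50 to taxes): taxes: 150 + 50 = 200. Balances: travel=900, savings=400, payroll=800, taxes=200
Event 7 (transfer 100 taxes -> savings): taxes: 200 - 100 = 100, savings: 400 + 100 = 500. Balances: travel=900, savings=500, payroll=800, taxes=100
Event 8 (deposit 150 to taxes): taxes: 100 + 150 = 250. Balances: travel=900, savings=500, payroll=800, taxes=250

Final balance of payroll: 800

Answer: 800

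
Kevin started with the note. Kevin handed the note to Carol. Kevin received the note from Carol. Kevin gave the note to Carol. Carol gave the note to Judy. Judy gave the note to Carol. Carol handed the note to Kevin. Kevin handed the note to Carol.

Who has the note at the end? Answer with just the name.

Answer: Carol

Derivation:
Tracking the note through each event:
Start: Kevin has the note.
After event 1: Carol has the note.
After event 2: Kevin has the note.
After event 3: Carol has the note.
After event 4: Judy has the note.
After event 5: Carol has the note.
After event 6: Kevin has the note.
After event 7: Carol has the note.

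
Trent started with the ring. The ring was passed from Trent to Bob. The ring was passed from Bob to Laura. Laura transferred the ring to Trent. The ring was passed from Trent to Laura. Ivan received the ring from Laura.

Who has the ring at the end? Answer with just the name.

Answer: Ivan

Derivation:
Tracking the ring through each event:
Start: Trent has the ring.
After event 1: Bob has the ring.
After event 2: Laura has the ring.
After event 3: Trent has the ring.
After event 4: Laura has the ring.
After event 5: Ivan has the ring.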